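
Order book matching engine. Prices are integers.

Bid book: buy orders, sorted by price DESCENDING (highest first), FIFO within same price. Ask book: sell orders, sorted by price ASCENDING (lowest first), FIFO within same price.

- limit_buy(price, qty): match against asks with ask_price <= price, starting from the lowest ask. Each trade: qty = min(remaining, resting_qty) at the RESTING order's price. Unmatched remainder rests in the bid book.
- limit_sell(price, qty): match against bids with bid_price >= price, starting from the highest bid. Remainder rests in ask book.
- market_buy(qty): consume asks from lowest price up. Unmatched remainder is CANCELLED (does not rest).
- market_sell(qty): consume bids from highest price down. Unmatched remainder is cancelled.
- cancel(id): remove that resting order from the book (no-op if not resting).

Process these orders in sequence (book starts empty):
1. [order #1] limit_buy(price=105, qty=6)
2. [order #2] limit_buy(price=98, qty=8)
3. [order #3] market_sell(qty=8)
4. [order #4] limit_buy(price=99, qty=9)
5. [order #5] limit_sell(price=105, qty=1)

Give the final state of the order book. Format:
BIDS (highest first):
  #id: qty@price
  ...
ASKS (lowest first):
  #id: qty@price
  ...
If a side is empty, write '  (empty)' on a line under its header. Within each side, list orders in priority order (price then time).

After op 1 [order #1] limit_buy(price=105, qty=6): fills=none; bids=[#1:6@105] asks=[-]
After op 2 [order #2] limit_buy(price=98, qty=8): fills=none; bids=[#1:6@105 #2:8@98] asks=[-]
After op 3 [order #3] market_sell(qty=8): fills=#1x#3:6@105 #2x#3:2@98; bids=[#2:6@98] asks=[-]
After op 4 [order #4] limit_buy(price=99, qty=9): fills=none; bids=[#4:9@99 #2:6@98] asks=[-]
After op 5 [order #5] limit_sell(price=105, qty=1): fills=none; bids=[#4:9@99 #2:6@98] asks=[#5:1@105]

Answer: BIDS (highest first):
  #4: 9@99
  #2: 6@98
ASKS (lowest first):
  #5: 1@105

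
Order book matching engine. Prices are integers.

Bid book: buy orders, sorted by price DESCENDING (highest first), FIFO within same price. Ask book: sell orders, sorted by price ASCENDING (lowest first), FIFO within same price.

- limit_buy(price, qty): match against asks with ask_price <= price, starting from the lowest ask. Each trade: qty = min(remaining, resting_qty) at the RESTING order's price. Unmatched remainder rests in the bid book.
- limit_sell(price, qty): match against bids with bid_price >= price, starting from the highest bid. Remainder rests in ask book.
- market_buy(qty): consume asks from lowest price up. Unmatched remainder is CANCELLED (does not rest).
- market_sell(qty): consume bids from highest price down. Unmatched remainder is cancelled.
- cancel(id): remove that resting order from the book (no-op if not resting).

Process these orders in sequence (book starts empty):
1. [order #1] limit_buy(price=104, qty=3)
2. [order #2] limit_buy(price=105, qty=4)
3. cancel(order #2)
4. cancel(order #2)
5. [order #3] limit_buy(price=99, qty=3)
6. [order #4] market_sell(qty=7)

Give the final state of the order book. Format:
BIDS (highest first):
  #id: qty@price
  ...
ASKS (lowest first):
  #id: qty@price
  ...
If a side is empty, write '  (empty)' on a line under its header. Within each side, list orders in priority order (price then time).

After op 1 [order #1] limit_buy(price=104, qty=3): fills=none; bids=[#1:3@104] asks=[-]
After op 2 [order #2] limit_buy(price=105, qty=4): fills=none; bids=[#2:4@105 #1:3@104] asks=[-]
After op 3 cancel(order #2): fills=none; bids=[#1:3@104] asks=[-]
After op 4 cancel(order #2): fills=none; bids=[#1:3@104] asks=[-]
After op 5 [order #3] limit_buy(price=99, qty=3): fills=none; bids=[#1:3@104 #3:3@99] asks=[-]
After op 6 [order #4] market_sell(qty=7): fills=#1x#4:3@104 #3x#4:3@99; bids=[-] asks=[-]

Answer: BIDS (highest first):
  (empty)
ASKS (lowest first):
  (empty)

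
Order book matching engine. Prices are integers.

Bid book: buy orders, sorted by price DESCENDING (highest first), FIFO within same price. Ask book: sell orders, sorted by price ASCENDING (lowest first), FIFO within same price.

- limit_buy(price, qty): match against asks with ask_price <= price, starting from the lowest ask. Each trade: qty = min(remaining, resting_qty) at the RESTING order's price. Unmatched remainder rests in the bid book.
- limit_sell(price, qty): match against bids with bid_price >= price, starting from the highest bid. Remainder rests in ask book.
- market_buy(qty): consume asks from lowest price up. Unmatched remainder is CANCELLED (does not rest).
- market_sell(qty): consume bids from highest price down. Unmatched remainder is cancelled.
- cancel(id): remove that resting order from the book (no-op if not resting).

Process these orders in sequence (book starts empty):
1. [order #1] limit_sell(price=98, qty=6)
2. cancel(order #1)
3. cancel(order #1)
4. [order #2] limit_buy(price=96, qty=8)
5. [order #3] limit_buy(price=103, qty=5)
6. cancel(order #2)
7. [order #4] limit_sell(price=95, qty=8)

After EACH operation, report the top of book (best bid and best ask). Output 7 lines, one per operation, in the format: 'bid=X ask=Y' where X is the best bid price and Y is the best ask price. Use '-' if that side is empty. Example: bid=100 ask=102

After op 1 [order #1] limit_sell(price=98, qty=6): fills=none; bids=[-] asks=[#1:6@98]
After op 2 cancel(order #1): fills=none; bids=[-] asks=[-]
After op 3 cancel(order #1): fills=none; bids=[-] asks=[-]
After op 4 [order #2] limit_buy(price=96, qty=8): fills=none; bids=[#2:8@96] asks=[-]
After op 5 [order #3] limit_buy(price=103, qty=5): fills=none; bids=[#3:5@103 #2:8@96] asks=[-]
After op 6 cancel(order #2): fills=none; bids=[#3:5@103] asks=[-]
After op 7 [order #4] limit_sell(price=95, qty=8): fills=#3x#4:5@103; bids=[-] asks=[#4:3@95]

Answer: bid=- ask=98
bid=- ask=-
bid=- ask=-
bid=96 ask=-
bid=103 ask=-
bid=103 ask=-
bid=- ask=95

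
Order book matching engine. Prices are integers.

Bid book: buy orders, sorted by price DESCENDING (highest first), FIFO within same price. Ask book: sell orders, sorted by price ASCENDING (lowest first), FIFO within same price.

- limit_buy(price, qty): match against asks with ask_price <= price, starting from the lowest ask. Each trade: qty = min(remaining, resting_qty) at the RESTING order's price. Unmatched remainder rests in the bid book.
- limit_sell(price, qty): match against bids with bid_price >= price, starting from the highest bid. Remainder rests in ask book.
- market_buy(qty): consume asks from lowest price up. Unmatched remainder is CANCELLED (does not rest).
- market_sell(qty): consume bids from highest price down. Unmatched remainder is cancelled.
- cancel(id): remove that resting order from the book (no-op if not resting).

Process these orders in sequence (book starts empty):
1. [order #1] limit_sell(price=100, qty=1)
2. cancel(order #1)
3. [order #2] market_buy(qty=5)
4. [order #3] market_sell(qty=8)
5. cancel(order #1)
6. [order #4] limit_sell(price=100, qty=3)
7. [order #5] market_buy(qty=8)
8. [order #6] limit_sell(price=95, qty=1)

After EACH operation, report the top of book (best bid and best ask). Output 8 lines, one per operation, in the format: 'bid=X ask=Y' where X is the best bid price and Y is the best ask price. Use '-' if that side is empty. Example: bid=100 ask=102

Answer: bid=- ask=100
bid=- ask=-
bid=- ask=-
bid=- ask=-
bid=- ask=-
bid=- ask=100
bid=- ask=-
bid=- ask=95

Derivation:
After op 1 [order #1] limit_sell(price=100, qty=1): fills=none; bids=[-] asks=[#1:1@100]
After op 2 cancel(order #1): fills=none; bids=[-] asks=[-]
After op 3 [order #2] market_buy(qty=5): fills=none; bids=[-] asks=[-]
After op 4 [order #3] market_sell(qty=8): fills=none; bids=[-] asks=[-]
After op 5 cancel(order #1): fills=none; bids=[-] asks=[-]
After op 6 [order #4] limit_sell(price=100, qty=3): fills=none; bids=[-] asks=[#4:3@100]
After op 7 [order #5] market_buy(qty=8): fills=#5x#4:3@100; bids=[-] asks=[-]
After op 8 [order #6] limit_sell(price=95, qty=1): fills=none; bids=[-] asks=[#6:1@95]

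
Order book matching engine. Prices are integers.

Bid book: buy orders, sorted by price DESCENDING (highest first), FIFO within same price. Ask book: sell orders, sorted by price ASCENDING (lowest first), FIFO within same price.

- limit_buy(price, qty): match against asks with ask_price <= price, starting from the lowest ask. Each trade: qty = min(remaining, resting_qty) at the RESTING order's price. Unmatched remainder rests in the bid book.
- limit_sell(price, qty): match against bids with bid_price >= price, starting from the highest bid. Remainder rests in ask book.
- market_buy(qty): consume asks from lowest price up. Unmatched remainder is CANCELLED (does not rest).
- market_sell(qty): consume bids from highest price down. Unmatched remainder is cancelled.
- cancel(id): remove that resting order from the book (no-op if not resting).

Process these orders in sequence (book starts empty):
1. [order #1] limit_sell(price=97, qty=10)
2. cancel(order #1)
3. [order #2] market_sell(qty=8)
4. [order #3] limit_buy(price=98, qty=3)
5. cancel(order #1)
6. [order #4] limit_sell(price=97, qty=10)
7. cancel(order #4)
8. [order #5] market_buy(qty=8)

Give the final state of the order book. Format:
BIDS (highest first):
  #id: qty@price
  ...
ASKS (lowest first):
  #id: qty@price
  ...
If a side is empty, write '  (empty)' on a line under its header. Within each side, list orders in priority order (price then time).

After op 1 [order #1] limit_sell(price=97, qty=10): fills=none; bids=[-] asks=[#1:10@97]
After op 2 cancel(order #1): fills=none; bids=[-] asks=[-]
After op 3 [order #2] market_sell(qty=8): fills=none; bids=[-] asks=[-]
After op 4 [order #3] limit_buy(price=98, qty=3): fills=none; bids=[#3:3@98] asks=[-]
After op 5 cancel(order #1): fills=none; bids=[#3:3@98] asks=[-]
After op 6 [order #4] limit_sell(price=97, qty=10): fills=#3x#4:3@98; bids=[-] asks=[#4:7@97]
After op 7 cancel(order #4): fills=none; bids=[-] asks=[-]
After op 8 [order #5] market_buy(qty=8): fills=none; bids=[-] asks=[-]

Answer: BIDS (highest first):
  (empty)
ASKS (lowest first):
  (empty)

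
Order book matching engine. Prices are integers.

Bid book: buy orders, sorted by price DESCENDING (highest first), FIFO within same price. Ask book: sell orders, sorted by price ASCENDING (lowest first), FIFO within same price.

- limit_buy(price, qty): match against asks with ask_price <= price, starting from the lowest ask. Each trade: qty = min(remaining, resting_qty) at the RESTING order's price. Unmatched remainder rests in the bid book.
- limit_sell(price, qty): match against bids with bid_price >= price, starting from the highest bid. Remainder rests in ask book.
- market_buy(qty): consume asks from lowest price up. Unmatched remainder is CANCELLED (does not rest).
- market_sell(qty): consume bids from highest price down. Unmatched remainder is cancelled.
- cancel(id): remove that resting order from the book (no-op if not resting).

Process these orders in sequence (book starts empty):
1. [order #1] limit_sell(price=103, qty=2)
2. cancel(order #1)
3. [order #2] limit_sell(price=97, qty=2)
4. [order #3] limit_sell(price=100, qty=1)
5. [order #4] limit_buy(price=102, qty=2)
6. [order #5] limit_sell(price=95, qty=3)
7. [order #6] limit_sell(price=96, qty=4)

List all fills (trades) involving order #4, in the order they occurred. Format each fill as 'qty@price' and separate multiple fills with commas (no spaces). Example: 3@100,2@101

Answer: 2@97

Derivation:
After op 1 [order #1] limit_sell(price=103, qty=2): fills=none; bids=[-] asks=[#1:2@103]
After op 2 cancel(order #1): fills=none; bids=[-] asks=[-]
After op 3 [order #2] limit_sell(price=97, qty=2): fills=none; bids=[-] asks=[#2:2@97]
After op 4 [order #3] limit_sell(price=100, qty=1): fills=none; bids=[-] asks=[#2:2@97 #3:1@100]
After op 5 [order #4] limit_buy(price=102, qty=2): fills=#4x#2:2@97; bids=[-] asks=[#3:1@100]
After op 6 [order #5] limit_sell(price=95, qty=3): fills=none; bids=[-] asks=[#5:3@95 #3:1@100]
After op 7 [order #6] limit_sell(price=96, qty=4): fills=none; bids=[-] asks=[#5:3@95 #6:4@96 #3:1@100]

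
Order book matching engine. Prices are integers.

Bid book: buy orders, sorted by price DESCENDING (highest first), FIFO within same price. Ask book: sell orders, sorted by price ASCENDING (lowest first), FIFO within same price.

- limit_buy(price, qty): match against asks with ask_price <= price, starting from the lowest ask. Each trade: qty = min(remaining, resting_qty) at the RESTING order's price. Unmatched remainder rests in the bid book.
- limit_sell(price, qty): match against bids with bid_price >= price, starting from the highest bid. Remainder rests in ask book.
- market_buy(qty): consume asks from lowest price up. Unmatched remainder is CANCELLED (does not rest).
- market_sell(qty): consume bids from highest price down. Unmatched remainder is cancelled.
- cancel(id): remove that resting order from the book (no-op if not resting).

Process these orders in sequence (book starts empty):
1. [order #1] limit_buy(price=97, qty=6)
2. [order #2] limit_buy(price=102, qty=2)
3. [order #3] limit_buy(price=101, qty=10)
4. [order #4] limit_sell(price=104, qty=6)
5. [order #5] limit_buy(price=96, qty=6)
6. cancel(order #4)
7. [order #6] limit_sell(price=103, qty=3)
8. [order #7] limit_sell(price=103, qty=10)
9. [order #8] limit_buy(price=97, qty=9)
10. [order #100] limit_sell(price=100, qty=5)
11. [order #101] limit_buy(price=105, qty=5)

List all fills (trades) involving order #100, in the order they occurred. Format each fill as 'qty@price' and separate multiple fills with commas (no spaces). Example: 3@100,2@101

After op 1 [order #1] limit_buy(price=97, qty=6): fills=none; bids=[#1:6@97] asks=[-]
After op 2 [order #2] limit_buy(price=102, qty=2): fills=none; bids=[#2:2@102 #1:6@97] asks=[-]
After op 3 [order #3] limit_buy(price=101, qty=10): fills=none; bids=[#2:2@102 #3:10@101 #1:6@97] asks=[-]
After op 4 [order #4] limit_sell(price=104, qty=6): fills=none; bids=[#2:2@102 #3:10@101 #1:6@97] asks=[#4:6@104]
After op 5 [order #5] limit_buy(price=96, qty=6): fills=none; bids=[#2:2@102 #3:10@101 #1:6@97 #5:6@96] asks=[#4:6@104]
After op 6 cancel(order #4): fills=none; bids=[#2:2@102 #3:10@101 #1:6@97 #5:6@96] asks=[-]
After op 7 [order #6] limit_sell(price=103, qty=3): fills=none; bids=[#2:2@102 #3:10@101 #1:6@97 #5:6@96] asks=[#6:3@103]
After op 8 [order #7] limit_sell(price=103, qty=10): fills=none; bids=[#2:2@102 #3:10@101 #1:6@97 #5:6@96] asks=[#6:3@103 #7:10@103]
After op 9 [order #8] limit_buy(price=97, qty=9): fills=none; bids=[#2:2@102 #3:10@101 #1:6@97 #8:9@97 #5:6@96] asks=[#6:3@103 #7:10@103]
After op 10 [order #100] limit_sell(price=100, qty=5): fills=#2x#100:2@102 #3x#100:3@101; bids=[#3:7@101 #1:6@97 #8:9@97 #5:6@96] asks=[#6:3@103 #7:10@103]
After op 11 [order #101] limit_buy(price=105, qty=5): fills=#101x#6:3@103 #101x#7:2@103; bids=[#3:7@101 #1:6@97 #8:9@97 #5:6@96] asks=[#7:8@103]

Answer: 2@102,3@101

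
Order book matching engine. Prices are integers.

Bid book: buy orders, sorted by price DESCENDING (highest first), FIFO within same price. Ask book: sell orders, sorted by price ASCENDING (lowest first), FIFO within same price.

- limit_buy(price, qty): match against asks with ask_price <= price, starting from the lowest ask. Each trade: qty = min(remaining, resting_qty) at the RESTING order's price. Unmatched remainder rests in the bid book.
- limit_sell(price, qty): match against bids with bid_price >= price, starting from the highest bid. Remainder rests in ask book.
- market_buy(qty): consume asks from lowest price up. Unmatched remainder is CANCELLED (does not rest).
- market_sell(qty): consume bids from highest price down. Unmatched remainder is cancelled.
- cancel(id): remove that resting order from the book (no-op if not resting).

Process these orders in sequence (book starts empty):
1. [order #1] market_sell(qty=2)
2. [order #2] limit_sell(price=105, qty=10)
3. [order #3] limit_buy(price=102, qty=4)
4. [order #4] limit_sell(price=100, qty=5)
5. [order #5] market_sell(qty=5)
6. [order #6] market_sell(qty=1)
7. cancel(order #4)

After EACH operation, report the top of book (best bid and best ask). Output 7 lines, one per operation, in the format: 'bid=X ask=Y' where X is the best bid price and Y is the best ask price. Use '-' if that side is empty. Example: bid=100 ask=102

After op 1 [order #1] market_sell(qty=2): fills=none; bids=[-] asks=[-]
After op 2 [order #2] limit_sell(price=105, qty=10): fills=none; bids=[-] asks=[#2:10@105]
After op 3 [order #3] limit_buy(price=102, qty=4): fills=none; bids=[#3:4@102] asks=[#2:10@105]
After op 4 [order #4] limit_sell(price=100, qty=5): fills=#3x#4:4@102; bids=[-] asks=[#4:1@100 #2:10@105]
After op 5 [order #5] market_sell(qty=5): fills=none; bids=[-] asks=[#4:1@100 #2:10@105]
After op 6 [order #6] market_sell(qty=1): fills=none; bids=[-] asks=[#4:1@100 #2:10@105]
After op 7 cancel(order #4): fills=none; bids=[-] asks=[#2:10@105]

Answer: bid=- ask=-
bid=- ask=105
bid=102 ask=105
bid=- ask=100
bid=- ask=100
bid=- ask=100
bid=- ask=105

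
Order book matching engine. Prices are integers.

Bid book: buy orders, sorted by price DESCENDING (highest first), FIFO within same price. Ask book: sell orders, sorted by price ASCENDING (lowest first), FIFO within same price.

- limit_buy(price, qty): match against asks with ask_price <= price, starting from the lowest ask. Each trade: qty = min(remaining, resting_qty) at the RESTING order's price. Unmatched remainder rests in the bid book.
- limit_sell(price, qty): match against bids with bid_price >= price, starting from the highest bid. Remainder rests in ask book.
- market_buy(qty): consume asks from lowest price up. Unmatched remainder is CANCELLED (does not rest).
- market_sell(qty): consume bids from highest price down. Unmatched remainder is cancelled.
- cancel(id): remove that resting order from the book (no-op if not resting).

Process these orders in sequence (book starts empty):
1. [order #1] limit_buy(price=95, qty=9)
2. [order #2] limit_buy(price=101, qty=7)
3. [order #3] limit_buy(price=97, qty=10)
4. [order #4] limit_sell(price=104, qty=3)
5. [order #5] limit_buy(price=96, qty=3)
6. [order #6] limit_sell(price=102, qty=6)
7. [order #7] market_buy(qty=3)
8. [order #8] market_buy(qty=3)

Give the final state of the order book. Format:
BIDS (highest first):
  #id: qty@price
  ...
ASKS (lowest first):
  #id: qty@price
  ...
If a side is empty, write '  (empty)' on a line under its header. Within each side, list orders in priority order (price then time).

After op 1 [order #1] limit_buy(price=95, qty=9): fills=none; bids=[#1:9@95] asks=[-]
After op 2 [order #2] limit_buy(price=101, qty=7): fills=none; bids=[#2:7@101 #1:9@95] asks=[-]
After op 3 [order #3] limit_buy(price=97, qty=10): fills=none; bids=[#2:7@101 #3:10@97 #1:9@95] asks=[-]
After op 4 [order #4] limit_sell(price=104, qty=3): fills=none; bids=[#2:7@101 #3:10@97 #1:9@95] asks=[#4:3@104]
After op 5 [order #5] limit_buy(price=96, qty=3): fills=none; bids=[#2:7@101 #3:10@97 #5:3@96 #1:9@95] asks=[#4:3@104]
After op 6 [order #6] limit_sell(price=102, qty=6): fills=none; bids=[#2:7@101 #3:10@97 #5:3@96 #1:9@95] asks=[#6:6@102 #4:3@104]
After op 7 [order #7] market_buy(qty=3): fills=#7x#6:3@102; bids=[#2:7@101 #3:10@97 #5:3@96 #1:9@95] asks=[#6:3@102 #4:3@104]
After op 8 [order #8] market_buy(qty=3): fills=#8x#6:3@102; bids=[#2:7@101 #3:10@97 #5:3@96 #1:9@95] asks=[#4:3@104]

Answer: BIDS (highest first):
  #2: 7@101
  #3: 10@97
  #5: 3@96
  #1: 9@95
ASKS (lowest first):
  #4: 3@104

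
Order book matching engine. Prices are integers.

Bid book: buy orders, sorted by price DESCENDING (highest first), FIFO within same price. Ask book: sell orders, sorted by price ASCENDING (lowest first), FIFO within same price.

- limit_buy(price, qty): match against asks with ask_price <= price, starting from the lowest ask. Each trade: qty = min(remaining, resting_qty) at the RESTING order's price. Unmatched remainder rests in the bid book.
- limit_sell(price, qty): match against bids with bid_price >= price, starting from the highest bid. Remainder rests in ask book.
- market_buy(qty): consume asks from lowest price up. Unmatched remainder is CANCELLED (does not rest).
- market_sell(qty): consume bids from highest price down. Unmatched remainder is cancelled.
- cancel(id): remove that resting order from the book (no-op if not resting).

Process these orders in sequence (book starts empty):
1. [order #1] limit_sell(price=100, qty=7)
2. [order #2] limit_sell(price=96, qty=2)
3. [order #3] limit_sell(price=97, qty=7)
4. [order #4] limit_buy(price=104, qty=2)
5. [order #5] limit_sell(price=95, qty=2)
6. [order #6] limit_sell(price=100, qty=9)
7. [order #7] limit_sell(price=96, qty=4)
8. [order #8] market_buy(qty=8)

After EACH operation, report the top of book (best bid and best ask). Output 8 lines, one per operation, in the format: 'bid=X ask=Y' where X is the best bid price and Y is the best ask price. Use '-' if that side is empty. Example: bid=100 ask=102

After op 1 [order #1] limit_sell(price=100, qty=7): fills=none; bids=[-] asks=[#1:7@100]
After op 2 [order #2] limit_sell(price=96, qty=2): fills=none; bids=[-] asks=[#2:2@96 #1:7@100]
After op 3 [order #3] limit_sell(price=97, qty=7): fills=none; bids=[-] asks=[#2:2@96 #3:7@97 #1:7@100]
After op 4 [order #4] limit_buy(price=104, qty=2): fills=#4x#2:2@96; bids=[-] asks=[#3:7@97 #1:7@100]
After op 5 [order #5] limit_sell(price=95, qty=2): fills=none; bids=[-] asks=[#5:2@95 #3:7@97 #1:7@100]
After op 6 [order #6] limit_sell(price=100, qty=9): fills=none; bids=[-] asks=[#5:2@95 #3:7@97 #1:7@100 #6:9@100]
After op 7 [order #7] limit_sell(price=96, qty=4): fills=none; bids=[-] asks=[#5:2@95 #7:4@96 #3:7@97 #1:7@100 #6:9@100]
After op 8 [order #8] market_buy(qty=8): fills=#8x#5:2@95 #8x#7:4@96 #8x#3:2@97; bids=[-] asks=[#3:5@97 #1:7@100 #6:9@100]

Answer: bid=- ask=100
bid=- ask=96
bid=- ask=96
bid=- ask=97
bid=- ask=95
bid=- ask=95
bid=- ask=95
bid=- ask=97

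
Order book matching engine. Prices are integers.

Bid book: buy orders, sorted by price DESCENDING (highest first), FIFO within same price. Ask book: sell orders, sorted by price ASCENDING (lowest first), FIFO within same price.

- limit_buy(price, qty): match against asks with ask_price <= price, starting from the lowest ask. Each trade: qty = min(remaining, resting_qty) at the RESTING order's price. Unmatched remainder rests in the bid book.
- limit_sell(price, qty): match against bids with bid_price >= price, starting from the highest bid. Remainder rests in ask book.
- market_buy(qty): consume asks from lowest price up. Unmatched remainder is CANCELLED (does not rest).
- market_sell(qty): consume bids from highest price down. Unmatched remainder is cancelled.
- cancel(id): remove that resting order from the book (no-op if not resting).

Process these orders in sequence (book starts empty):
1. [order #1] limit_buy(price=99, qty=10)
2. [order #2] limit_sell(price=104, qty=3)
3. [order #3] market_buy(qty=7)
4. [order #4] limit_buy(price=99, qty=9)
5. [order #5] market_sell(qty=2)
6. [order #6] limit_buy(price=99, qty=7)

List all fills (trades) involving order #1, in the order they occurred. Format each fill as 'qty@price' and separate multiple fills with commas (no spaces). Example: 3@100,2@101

Answer: 2@99

Derivation:
After op 1 [order #1] limit_buy(price=99, qty=10): fills=none; bids=[#1:10@99] asks=[-]
After op 2 [order #2] limit_sell(price=104, qty=3): fills=none; bids=[#1:10@99] asks=[#2:3@104]
After op 3 [order #3] market_buy(qty=7): fills=#3x#2:3@104; bids=[#1:10@99] asks=[-]
After op 4 [order #4] limit_buy(price=99, qty=9): fills=none; bids=[#1:10@99 #4:9@99] asks=[-]
After op 5 [order #5] market_sell(qty=2): fills=#1x#5:2@99; bids=[#1:8@99 #4:9@99] asks=[-]
After op 6 [order #6] limit_buy(price=99, qty=7): fills=none; bids=[#1:8@99 #4:9@99 #6:7@99] asks=[-]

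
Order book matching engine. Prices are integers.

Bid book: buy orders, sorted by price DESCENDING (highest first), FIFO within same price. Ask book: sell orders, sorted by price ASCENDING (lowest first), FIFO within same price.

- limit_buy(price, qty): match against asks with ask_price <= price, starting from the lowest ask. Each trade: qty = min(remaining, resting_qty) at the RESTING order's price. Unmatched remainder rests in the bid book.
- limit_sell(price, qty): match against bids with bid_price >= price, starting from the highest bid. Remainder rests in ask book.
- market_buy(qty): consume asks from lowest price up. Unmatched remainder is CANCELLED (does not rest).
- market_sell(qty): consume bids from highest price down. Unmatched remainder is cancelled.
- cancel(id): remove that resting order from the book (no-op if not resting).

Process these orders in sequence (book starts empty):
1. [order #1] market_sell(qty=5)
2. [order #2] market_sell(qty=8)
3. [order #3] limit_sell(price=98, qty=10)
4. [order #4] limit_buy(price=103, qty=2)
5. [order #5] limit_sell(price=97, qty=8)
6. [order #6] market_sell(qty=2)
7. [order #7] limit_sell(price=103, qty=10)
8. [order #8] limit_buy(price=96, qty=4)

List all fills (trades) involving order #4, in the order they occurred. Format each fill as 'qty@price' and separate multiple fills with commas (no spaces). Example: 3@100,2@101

Answer: 2@98

Derivation:
After op 1 [order #1] market_sell(qty=5): fills=none; bids=[-] asks=[-]
After op 2 [order #2] market_sell(qty=8): fills=none; bids=[-] asks=[-]
After op 3 [order #3] limit_sell(price=98, qty=10): fills=none; bids=[-] asks=[#3:10@98]
After op 4 [order #4] limit_buy(price=103, qty=2): fills=#4x#3:2@98; bids=[-] asks=[#3:8@98]
After op 5 [order #5] limit_sell(price=97, qty=8): fills=none; bids=[-] asks=[#5:8@97 #3:8@98]
After op 6 [order #6] market_sell(qty=2): fills=none; bids=[-] asks=[#5:8@97 #3:8@98]
After op 7 [order #7] limit_sell(price=103, qty=10): fills=none; bids=[-] asks=[#5:8@97 #3:8@98 #7:10@103]
After op 8 [order #8] limit_buy(price=96, qty=4): fills=none; bids=[#8:4@96] asks=[#5:8@97 #3:8@98 #7:10@103]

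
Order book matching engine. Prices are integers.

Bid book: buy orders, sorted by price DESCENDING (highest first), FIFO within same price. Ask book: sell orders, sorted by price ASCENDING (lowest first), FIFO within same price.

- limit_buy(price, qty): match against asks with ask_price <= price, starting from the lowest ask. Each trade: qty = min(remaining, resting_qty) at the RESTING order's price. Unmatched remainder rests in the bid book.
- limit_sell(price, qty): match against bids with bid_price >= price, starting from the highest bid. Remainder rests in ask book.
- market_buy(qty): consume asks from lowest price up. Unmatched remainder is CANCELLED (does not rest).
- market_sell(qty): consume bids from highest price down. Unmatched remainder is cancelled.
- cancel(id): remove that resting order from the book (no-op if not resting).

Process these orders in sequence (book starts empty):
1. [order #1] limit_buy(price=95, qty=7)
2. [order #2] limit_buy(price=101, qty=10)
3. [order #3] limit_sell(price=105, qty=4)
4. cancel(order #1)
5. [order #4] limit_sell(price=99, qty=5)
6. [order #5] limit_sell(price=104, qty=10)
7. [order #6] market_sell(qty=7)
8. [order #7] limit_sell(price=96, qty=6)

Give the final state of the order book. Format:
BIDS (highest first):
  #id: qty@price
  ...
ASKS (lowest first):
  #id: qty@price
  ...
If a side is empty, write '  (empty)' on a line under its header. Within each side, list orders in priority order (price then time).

Answer: BIDS (highest first):
  (empty)
ASKS (lowest first):
  #7: 6@96
  #5: 10@104
  #3: 4@105

Derivation:
After op 1 [order #1] limit_buy(price=95, qty=7): fills=none; bids=[#1:7@95] asks=[-]
After op 2 [order #2] limit_buy(price=101, qty=10): fills=none; bids=[#2:10@101 #1:7@95] asks=[-]
After op 3 [order #3] limit_sell(price=105, qty=4): fills=none; bids=[#2:10@101 #1:7@95] asks=[#3:4@105]
After op 4 cancel(order #1): fills=none; bids=[#2:10@101] asks=[#3:4@105]
After op 5 [order #4] limit_sell(price=99, qty=5): fills=#2x#4:5@101; bids=[#2:5@101] asks=[#3:4@105]
After op 6 [order #5] limit_sell(price=104, qty=10): fills=none; bids=[#2:5@101] asks=[#5:10@104 #3:4@105]
After op 7 [order #6] market_sell(qty=7): fills=#2x#6:5@101; bids=[-] asks=[#5:10@104 #3:4@105]
After op 8 [order #7] limit_sell(price=96, qty=6): fills=none; bids=[-] asks=[#7:6@96 #5:10@104 #3:4@105]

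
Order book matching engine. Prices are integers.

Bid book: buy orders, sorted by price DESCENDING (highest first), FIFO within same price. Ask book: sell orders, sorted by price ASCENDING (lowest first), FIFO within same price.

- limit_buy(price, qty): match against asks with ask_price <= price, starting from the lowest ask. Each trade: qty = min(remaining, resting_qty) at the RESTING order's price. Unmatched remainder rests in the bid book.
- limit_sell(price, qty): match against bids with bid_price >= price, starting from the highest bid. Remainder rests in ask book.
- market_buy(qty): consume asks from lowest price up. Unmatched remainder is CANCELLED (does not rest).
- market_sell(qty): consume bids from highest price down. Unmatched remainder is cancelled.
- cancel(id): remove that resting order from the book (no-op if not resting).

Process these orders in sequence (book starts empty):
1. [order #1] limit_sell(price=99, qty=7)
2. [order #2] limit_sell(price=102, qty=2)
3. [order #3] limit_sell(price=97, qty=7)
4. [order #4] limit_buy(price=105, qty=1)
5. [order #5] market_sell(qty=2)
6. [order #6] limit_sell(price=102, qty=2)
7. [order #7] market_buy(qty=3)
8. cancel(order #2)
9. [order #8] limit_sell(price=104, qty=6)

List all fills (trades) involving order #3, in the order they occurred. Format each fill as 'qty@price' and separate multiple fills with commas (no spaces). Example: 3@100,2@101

After op 1 [order #1] limit_sell(price=99, qty=7): fills=none; bids=[-] asks=[#1:7@99]
After op 2 [order #2] limit_sell(price=102, qty=2): fills=none; bids=[-] asks=[#1:7@99 #2:2@102]
After op 3 [order #3] limit_sell(price=97, qty=7): fills=none; bids=[-] asks=[#3:7@97 #1:7@99 #2:2@102]
After op 4 [order #4] limit_buy(price=105, qty=1): fills=#4x#3:1@97; bids=[-] asks=[#3:6@97 #1:7@99 #2:2@102]
After op 5 [order #5] market_sell(qty=2): fills=none; bids=[-] asks=[#3:6@97 #1:7@99 #2:2@102]
After op 6 [order #6] limit_sell(price=102, qty=2): fills=none; bids=[-] asks=[#3:6@97 #1:7@99 #2:2@102 #6:2@102]
After op 7 [order #7] market_buy(qty=3): fills=#7x#3:3@97; bids=[-] asks=[#3:3@97 #1:7@99 #2:2@102 #6:2@102]
After op 8 cancel(order #2): fills=none; bids=[-] asks=[#3:3@97 #1:7@99 #6:2@102]
After op 9 [order #8] limit_sell(price=104, qty=6): fills=none; bids=[-] asks=[#3:3@97 #1:7@99 #6:2@102 #8:6@104]

Answer: 1@97,3@97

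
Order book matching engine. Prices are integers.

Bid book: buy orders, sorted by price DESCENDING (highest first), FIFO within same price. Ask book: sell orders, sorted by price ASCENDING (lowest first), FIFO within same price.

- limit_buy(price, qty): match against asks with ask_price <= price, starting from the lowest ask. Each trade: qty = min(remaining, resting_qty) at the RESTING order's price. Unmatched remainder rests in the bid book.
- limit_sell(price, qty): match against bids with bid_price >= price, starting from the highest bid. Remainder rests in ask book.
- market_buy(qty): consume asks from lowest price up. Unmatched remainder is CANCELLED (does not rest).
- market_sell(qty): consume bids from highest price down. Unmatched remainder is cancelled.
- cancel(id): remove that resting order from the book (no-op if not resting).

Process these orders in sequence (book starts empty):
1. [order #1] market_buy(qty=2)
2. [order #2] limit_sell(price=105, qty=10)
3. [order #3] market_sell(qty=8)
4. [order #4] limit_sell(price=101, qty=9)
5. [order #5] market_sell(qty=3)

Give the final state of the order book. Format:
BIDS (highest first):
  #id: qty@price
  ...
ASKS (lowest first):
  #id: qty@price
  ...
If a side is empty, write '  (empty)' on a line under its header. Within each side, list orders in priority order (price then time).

After op 1 [order #1] market_buy(qty=2): fills=none; bids=[-] asks=[-]
After op 2 [order #2] limit_sell(price=105, qty=10): fills=none; bids=[-] asks=[#2:10@105]
After op 3 [order #3] market_sell(qty=8): fills=none; bids=[-] asks=[#2:10@105]
After op 4 [order #4] limit_sell(price=101, qty=9): fills=none; bids=[-] asks=[#4:9@101 #2:10@105]
After op 5 [order #5] market_sell(qty=3): fills=none; bids=[-] asks=[#4:9@101 #2:10@105]

Answer: BIDS (highest first):
  (empty)
ASKS (lowest first):
  #4: 9@101
  #2: 10@105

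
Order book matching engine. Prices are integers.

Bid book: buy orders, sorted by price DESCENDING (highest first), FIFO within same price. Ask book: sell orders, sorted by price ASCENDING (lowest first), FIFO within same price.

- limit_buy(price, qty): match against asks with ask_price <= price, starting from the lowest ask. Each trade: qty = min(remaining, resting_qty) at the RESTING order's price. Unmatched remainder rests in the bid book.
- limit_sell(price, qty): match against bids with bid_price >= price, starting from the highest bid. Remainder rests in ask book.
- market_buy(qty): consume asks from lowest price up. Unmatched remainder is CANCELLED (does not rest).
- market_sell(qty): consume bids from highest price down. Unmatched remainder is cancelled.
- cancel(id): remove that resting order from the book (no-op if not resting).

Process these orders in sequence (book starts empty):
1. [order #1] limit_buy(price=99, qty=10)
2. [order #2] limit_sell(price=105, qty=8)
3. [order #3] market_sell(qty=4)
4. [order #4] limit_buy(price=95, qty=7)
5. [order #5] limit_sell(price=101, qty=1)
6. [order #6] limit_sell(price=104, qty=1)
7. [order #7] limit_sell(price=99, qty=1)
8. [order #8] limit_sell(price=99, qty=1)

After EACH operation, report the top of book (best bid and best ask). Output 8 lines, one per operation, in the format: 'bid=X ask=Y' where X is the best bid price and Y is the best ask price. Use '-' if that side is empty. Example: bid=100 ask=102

After op 1 [order #1] limit_buy(price=99, qty=10): fills=none; bids=[#1:10@99] asks=[-]
After op 2 [order #2] limit_sell(price=105, qty=8): fills=none; bids=[#1:10@99] asks=[#2:8@105]
After op 3 [order #3] market_sell(qty=4): fills=#1x#3:4@99; bids=[#1:6@99] asks=[#2:8@105]
After op 4 [order #4] limit_buy(price=95, qty=7): fills=none; bids=[#1:6@99 #4:7@95] asks=[#2:8@105]
After op 5 [order #5] limit_sell(price=101, qty=1): fills=none; bids=[#1:6@99 #4:7@95] asks=[#5:1@101 #2:8@105]
After op 6 [order #6] limit_sell(price=104, qty=1): fills=none; bids=[#1:6@99 #4:7@95] asks=[#5:1@101 #6:1@104 #2:8@105]
After op 7 [order #7] limit_sell(price=99, qty=1): fills=#1x#7:1@99; bids=[#1:5@99 #4:7@95] asks=[#5:1@101 #6:1@104 #2:8@105]
After op 8 [order #8] limit_sell(price=99, qty=1): fills=#1x#8:1@99; bids=[#1:4@99 #4:7@95] asks=[#5:1@101 #6:1@104 #2:8@105]

Answer: bid=99 ask=-
bid=99 ask=105
bid=99 ask=105
bid=99 ask=105
bid=99 ask=101
bid=99 ask=101
bid=99 ask=101
bid=99 ask=101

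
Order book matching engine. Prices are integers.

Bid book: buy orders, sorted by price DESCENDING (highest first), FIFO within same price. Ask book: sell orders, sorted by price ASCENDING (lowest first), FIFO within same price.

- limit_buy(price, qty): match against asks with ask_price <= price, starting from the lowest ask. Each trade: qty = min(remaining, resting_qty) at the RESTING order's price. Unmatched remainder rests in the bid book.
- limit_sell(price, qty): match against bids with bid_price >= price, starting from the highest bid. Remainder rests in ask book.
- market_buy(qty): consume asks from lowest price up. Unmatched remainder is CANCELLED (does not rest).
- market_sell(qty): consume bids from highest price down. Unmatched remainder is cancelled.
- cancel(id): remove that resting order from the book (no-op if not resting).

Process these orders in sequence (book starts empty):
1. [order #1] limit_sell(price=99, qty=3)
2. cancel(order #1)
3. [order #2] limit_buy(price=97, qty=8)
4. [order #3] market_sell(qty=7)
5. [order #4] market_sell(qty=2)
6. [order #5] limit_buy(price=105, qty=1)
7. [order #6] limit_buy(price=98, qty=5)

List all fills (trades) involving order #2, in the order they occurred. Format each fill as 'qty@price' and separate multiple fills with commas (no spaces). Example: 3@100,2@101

After op 1 [order #1] limit_sell(price=99, qty=3): fills=none; bids=[-] asks=[#1:3@99]
After op 2 cancel(order #1): fills=none; bids=[-] asks=[-]
After op 3 [order #2] limit_buy(price=97, qty=8): fills=none; bids=[#2:8@97] asks=[-]
After op 4 [order #3] market_sell(qty=7): fills=#2x#3:7@97; bids=[#2:1@97] asks=[-]
After op 5 [order #4] market_sell(qty=2): fills=#2x#4:1@97; bids=[-] asks=[-]
After op 6 [order #5] limit_buy(price=105, qty=1): fills=none; bids=[#5:1@105] asks=[-]
After op 7 [order #6] limit_buy(price=98, qty=5): fills=none; bids=[#5:1@105 #6:5@98] asks=[-]

Answer: 7@97,1@97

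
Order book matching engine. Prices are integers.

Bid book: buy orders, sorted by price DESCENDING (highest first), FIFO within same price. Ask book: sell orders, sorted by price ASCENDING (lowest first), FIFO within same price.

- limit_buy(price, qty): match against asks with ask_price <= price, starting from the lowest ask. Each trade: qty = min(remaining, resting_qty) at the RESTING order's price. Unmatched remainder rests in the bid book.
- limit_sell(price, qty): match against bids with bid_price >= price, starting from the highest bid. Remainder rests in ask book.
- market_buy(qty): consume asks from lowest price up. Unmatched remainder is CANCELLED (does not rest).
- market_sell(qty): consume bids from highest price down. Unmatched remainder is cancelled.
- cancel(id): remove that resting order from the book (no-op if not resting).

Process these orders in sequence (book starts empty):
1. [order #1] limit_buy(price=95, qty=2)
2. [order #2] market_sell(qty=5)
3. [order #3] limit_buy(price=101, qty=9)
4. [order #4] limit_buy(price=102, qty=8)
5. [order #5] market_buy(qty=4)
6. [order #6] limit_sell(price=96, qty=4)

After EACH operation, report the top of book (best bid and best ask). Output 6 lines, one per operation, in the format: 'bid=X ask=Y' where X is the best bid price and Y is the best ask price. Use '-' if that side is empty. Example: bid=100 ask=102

After op 1 [order #1] limit_buy(price=95, qty=2): fills=none; bids=[#1:2@95] asks=[-]
After op 2 [order #2] market_sell(qty=5): fills=#1x#2:2@95; bids=[-] asks=[-]
After op 3 [order #3] limit_buy(price=101, qty=9): fills=none; bids=[#3:9@101] asks=[-]
After op 4 [order #4] limit_buy(price=102, qty=8): fills=none; bids=[#4:8@102 #3:9@101] asks=[-]
After op 5 [order #5] market_buy(qty=4): fills=none; bids=[#4:8@102 #3:9@101] asks=[-]
After op 6 [order #6] limit_sell(price=96, qty=4): fills=#4x#6:4@102; bids=[#4:4@102 #3:9@101] asks=[-]

Answer: bid=95 ask=-
bid=- ask=-
bid=101 ask=-
bid=102 ask=-
bid=102 ask=-
bid=102 ask=-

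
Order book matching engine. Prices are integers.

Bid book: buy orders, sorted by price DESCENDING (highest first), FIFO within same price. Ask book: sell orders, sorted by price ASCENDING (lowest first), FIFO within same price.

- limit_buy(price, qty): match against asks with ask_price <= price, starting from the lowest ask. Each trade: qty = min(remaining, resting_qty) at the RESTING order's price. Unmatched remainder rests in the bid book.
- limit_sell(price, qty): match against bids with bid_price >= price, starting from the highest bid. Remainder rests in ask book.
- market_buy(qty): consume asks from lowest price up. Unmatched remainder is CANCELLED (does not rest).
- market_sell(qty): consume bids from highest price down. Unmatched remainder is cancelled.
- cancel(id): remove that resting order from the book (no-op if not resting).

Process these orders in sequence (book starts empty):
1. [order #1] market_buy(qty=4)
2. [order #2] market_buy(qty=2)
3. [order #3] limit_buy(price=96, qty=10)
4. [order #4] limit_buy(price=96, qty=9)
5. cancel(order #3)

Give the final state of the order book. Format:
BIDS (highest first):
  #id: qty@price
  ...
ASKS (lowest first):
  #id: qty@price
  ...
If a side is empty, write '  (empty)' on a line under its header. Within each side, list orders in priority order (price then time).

Answer: BIDS (highest first):
  #4: 9@96
ASKS (lowest first):
  (empty)

Derivation:
After op 1 [order #1] market_buy(qty=4): fills=none; bids=[-] asks=[-]
After op 2 [order #2] market_buy(qty=2): fills=none; bids=[-] asks=[-]
After op 3 [order #3] limit_buy(price=96, qty=10): fills=none; bids=[#3:10@96] asks=[-]
After op 4 [order #4] limit_buy(price=96, qty=9): fills=none; bids=[#3:10@96 #4:9@96] asks=[-]
After op 5 cancel(order #3): fills=none; bids=[#4:9@96] asks=[-]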